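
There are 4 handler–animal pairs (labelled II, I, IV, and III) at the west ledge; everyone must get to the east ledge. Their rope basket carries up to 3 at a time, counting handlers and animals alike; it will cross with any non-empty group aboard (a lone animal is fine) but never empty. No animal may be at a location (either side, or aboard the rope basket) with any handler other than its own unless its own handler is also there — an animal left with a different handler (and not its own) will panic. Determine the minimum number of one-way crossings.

9

Counting alone: each trip to the east ledge takes at most 3 across and each return brings at least 1 back, so after t trips out (and t−1 returns) at most 3t − (t−1) of the 8 are across; that first reaches 8 at t = 4, so at least 7 crossings are needed.
The safety rule pushes this higher. Following every safe sequence of crossings, the most of the 8 that can be at the east ledge as the rope basket arrives there on crossing 7 is 7 — never all 8.
So no plan with fewer than 9 crossings exists, and this one achieves 9:
1. animal II and handler II cross → the east ledge.
2. handler II crosses ← the west ledge.
3. animal I, handler I, and handler II cross → the east ledge.
4. animal II and handler II cross ← the west ledge.
5. handler II, handler III, and handler IV cross → the east ledge.
6. animal I crosses ← the west ledge.
7. animal I and animal II cross → the east ledge.
8. animal II crosses ← the west ledge.
9. animal II, animal III, and animal IV cross → the east ledge.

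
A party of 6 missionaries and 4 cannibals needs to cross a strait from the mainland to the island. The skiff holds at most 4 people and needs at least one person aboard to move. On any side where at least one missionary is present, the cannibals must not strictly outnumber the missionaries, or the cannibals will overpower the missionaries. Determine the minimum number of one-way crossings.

5

Counting alone: each trip to the island takes at most 4 across and each return brings at least 1 back, so after t trips out (and t−1 returns) at most 4t − (t−1) of the 10 are across; that first reaches 10 at t = 3, so at least 5 crossings are needed.
The plan below uses exactly 5 crossings, so it is optimal:
1. 4 cannibals → the island.  (the mainland: 6M 0C; the island: 0M 4C)
2. 1 cannibal ← the mainland.  (the mainland: 6M 1C; the island: 0M 3C)
3. 4 missionaries → the island.  (the mainland: 2M 1C; the island: 4M 3C)
4. 1 cannibal ← the mainland.  (the mainland: 2M 2C; the island: 4M 2C)
5. 2 missionaries and 2 cannibals → the island.  (the mainland: 0M 0C; the island: 6M 4C)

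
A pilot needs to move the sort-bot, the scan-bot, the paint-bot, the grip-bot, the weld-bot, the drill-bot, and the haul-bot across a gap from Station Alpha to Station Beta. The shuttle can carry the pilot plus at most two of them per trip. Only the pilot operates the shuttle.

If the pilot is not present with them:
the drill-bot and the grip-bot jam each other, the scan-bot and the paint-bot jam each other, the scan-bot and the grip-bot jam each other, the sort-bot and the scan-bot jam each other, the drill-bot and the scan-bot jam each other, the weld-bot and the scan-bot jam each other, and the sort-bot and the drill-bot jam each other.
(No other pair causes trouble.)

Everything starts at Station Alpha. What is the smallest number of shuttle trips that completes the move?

Counting alone: the pilot can take at most 2 across per trip to Station Beta, so moving all 7 needs at least 4 loaded trips out, with a return between consecutive ones — at least 7 crossings.
The safety rule pushes this higher. Following every safe sequence of crossings, the most of the 7 that can be at Station Beta as the shuttle arrives there on crossings 7, 9 is 5, 6 respectively — never all 7.
So no plan with fewer than 11 crossings exists, and this one achieves 11:
1. Pilot goes to Station Beta with the drill-bot and the scan-bot.
2. Pilot goes back to Station Alpha with the scan-bot.
3. Pilot goes to Station Beta with the paint-bot and the scan-bot.
4. Pilot goes back to Station Alpha with the scan-bot.
5. Pilot goes to Station Beta with the scan-bot and the weld-bot.
6. Pilot goes back to Station Alpha with the scan-bot.
7. Pilot goes to Station Beta with the grip-bot and the sort-bot.
8. Pilot goes back to Station Alpha with the drill-bot.
9. Pilot goes to Station Beta with the haul-bot and the scan-bot.
10. Pilot goes back to Station Alpha with the scan-bot.
11. Pilot goes to Station Beta with the drill-bot and the scan-bot.

11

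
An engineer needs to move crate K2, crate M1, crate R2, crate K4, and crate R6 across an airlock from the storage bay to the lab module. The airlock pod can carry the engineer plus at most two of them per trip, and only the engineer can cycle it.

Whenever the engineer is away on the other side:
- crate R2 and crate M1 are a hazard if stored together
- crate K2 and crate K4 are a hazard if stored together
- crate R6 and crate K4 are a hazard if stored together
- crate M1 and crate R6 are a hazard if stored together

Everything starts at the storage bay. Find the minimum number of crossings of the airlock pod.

Counting alone: the engineer can take at most 2 across per trip to the lab module, so moving all 5 needs at least 3 loaded trips out, with a return between consecutive ones — at least 5 crossings.
The safety rule pushes this higher. Following every safe sequence of crossings, the most of the 5 that can be at the lab module as the airlock pod arrives there on crossing 5 is 4 — never all 5.
So no plan with fewer than 7 crossings exists, and this one achieves 7:
1. Engineer goes to the lab module with crate K4 and crate M1.  [the storage bay: crate K2, crate R2, crate R6 | the lab module: crate K4, crate M1]
2. Engineer goes back to the storage bay alone.  [the storage bay: crate K2, crate R2, crate R6 | the lab module: crate K4, crate M1]
3. Engineer goes to the lab module with crate K2.  [the storage bay: crate R2, crate R6 | the lab module: crate K2, crate K4, crate M1]
4. Engineer goes back to the storage bay with crate K4.  [the storage bay: crate K4, crate R2, crate R6 | the lab module: crate K2, crate M1]
5. Engineer goes to the lab module with crate R2 and crate R6.  [the storage bay: crate K4 | the lab module: crate K2, crate M1, crate R2, crate R6]
6. Engineer goes back to the storage bay with crate M1.  [the storage bay: crate K4, crate M1 | the lab module: crate K2, crate R2, crate R6]
7. Engineer goes to the lab module with crate K4 and crate M1.  [the storage bay: — | the lab module: crate K2, crate K4, crate M1, crate R2, crate R6]

7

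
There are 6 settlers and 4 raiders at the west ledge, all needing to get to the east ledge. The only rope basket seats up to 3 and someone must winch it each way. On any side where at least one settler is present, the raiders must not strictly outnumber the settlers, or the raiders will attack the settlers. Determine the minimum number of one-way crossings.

9

Counting alone: each trip to the east ledge takes at most 3 across and each return brings at least 1 back, so after t trips out (and t−1 returns) at most 3t − (t−1) of the 10 are across; that first reaches 10 at t = 5, so at least 9 crossings are needed.
The plan below uses exactly 9 crossings, so it is optimal:
1. 2 raiders → the east ledge.  (the west ledge: 6S 2R; the east ledge: 0S 2R)
2. 1 raider ← the west ledge.  (the west ledge: 6S 3R; the east ledge: 0S 1R)
3. 3 raiders → the east ledge.  (the west ledge: 6S 0R; the east ledge: 0S 4R)
4. 1 raider ← the west ledge.  (the west ledge: 6S 1R; the east ledge: 0S 3R)
5. 3 settlers → the east ledge.  (the west ledge: 3S 1R; the east ledge: 3S 3R)
6. 1 raider ← the west ledge.  (the west ledge: 3S 2R; the east ledge: 3S 2R)
7. 1 settler and 2 raiders → the east ledge.  (the west ledge: 2S 0R; the east ledge: 4S 4R)
8. 1 raider ← the west ledge.  (the west ledge: 2S 1R; the east ledge: 4S 3R)
9. 2 settlers and 1 raider → the east ledge.  (the west ledge: 0S 0R; the east ledge: 6S 4R)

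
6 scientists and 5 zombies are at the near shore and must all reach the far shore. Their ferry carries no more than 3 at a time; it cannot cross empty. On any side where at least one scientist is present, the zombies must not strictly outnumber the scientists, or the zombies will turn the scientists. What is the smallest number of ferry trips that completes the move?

9

Counting alone: each trip to the far shore takes at most 3 across and each return brings at least 1 back, so after t trips out (and t−1 returns) at most 3t − (t−1) of the 11 are across; that first reaches 11 at t = 5, so at least 9 crossings are needed.
The plan below uses exactly 9 crossings, so it is optimal:
1. 3 zombies → the far shore.  (the near shore: 6S 2Z; the far shore: 0S 3Z)
2. 1 zombie ← the near shore.  (the near shore: 6S 3Z; the far shore: 0S 2Z)
3. 3 scientists → the far shore.  (the near shore: 3S 3Z; the far shore: 3S 2Z)
4. 1 scientist ← the near shore.  (the near shore: 4S 3Z; the far shore: 2S 2Z)
5. 2 scientists and 1 zombie → the far shore.  (the near shore: 2S 2Z; the far shore: 4S 3Z)
6. 1 scientist ← the near shore.  (the near shore: 3S 2Z; the far shore: 3S 3Z)
7. 2 scientists and 1 zombie → the far shore.  (the near shore: 1S 1Z; the far shore: 5S 4Z)
8. 1 scientist ← the near shore.  (the near shore: 2S 1Z; the far shore: 4S 4Z)
9. 2 scientists and 1 zombie → the far shore.  (the near shore: 0S 0Z; the far shore: 6S 5Z)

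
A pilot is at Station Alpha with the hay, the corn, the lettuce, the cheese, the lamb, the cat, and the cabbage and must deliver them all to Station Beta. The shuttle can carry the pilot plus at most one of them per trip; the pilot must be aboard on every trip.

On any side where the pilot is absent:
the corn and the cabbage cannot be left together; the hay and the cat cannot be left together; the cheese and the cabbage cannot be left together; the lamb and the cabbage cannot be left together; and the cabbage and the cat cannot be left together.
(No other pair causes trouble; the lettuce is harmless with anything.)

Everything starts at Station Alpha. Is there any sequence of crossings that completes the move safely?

Whatever the first load, the items left behind include a forbidden pair without the pilot. No opening move is safe, so no plan exists.

No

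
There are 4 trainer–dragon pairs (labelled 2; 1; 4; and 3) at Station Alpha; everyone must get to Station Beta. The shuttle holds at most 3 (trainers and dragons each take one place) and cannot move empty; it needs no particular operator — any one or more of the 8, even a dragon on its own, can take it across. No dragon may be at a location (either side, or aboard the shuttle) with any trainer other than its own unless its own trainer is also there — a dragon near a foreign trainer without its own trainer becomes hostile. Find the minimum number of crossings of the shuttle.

Counting alone: each trip to Station Beta takes at most 3 across and each return brings at least 1 back, so after t trips out (and t−1 returns) at most 3t − (t−1) of the 8 are across; that first reaches 8 at t = 4, so at least 7 crossings are needed.
The safety rule pushes this higher. Following every safe sequence of crossings, the most of the 8 that can be at Station Beta as the shuttle arrives there on crossing 7 is 7 — never all 8.
So no plan with fewer than 9 crossings exists, and this one achieves 9:
1. dragon 2 and trainer 2 cross → Station Beta.
2. trainer 2 crosses ← Station Alpha.
3. dragon 1, trainer 1, and trainer 2 cross → Station Beta.
4. dragon 2 and trainer 2 cross ← Station Alpha.
5. trainer 2, trainer 3, and trainer 4 cross → Station Beta.
6. dragon 1 crosses ← Station Alpha.
7. dragon 1 and dragon 2 cross → Station Beta.
8. dragon 2 crosses ← Station Alpha.
9. dragon 2, dragon 3, and dragon 4 cross → Station Beta.

9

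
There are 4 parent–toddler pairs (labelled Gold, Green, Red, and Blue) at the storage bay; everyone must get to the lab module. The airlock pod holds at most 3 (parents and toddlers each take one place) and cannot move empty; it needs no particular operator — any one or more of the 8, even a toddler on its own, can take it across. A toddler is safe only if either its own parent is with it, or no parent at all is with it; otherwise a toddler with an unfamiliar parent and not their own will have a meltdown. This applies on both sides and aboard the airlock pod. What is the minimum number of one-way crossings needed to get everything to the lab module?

9

Counting alone: each trip to the lab module takes at most 3 across and each return brings at least 1 back, so after t trips out (and t−1 returns) at most 3t − (t−1) of the 8 are across; that first reaches 8 at t = 4, so at least 7 crossings are needed.
The safety rule pushes this higher. Following every safe sequence of crossings, the most of the 8 that can be at the lab module as the airlock pod arrives there on crossing 7 is 7 — never all 8.
So no plan with fewer than 9 crossings exists, and this one achieves 9:
1. parent Gold and toddler Gold cross → the lab module.
2. parent Gold crosses ← the storage bay.
3. parent Gold, parent Green, and toddler Green cross → the lab module.
4. parent Gold and toddler Gold cross ← the storage bay.
5. parent Blue, parent Gold, and parent Red cross → the lab module.
6. toddler Green crosses ← the storage bay.
7. toddler Gold and toddler Green cross → the lab module.
8. toddler Gold crosses ← the storage bay.
9. toddler Blue, toddler Gold, and toddler Red cross → the lab module.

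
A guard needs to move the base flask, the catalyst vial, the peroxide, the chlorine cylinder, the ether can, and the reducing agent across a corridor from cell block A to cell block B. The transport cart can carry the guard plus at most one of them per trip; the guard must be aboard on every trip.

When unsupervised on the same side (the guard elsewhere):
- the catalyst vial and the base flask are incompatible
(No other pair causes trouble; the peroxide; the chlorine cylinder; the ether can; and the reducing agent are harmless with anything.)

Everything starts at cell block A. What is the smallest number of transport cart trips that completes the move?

11

Counting alone: the guard can take at most 1 across per trip to cell block B, so moving all 6 needs at least 6 loaded trips out, with a return between consecutive ones — at least 11 crossings.
The plan below uses exactly 11 crossings, so it is optimal:
1. Guard goes to cell block B with the base flask.  [cell block A: the catalyst vial, the chlorine cylinder, the ether can, the peroxide, the reducing agent | cell block B: the base flask]
2. Guard goes back to cell block A alone.  [cell block A: the catalyst vial, the chlorine cylinder, the ether can, the peroxide, the reducing agent | cell block B: the base flask]
3. Guard goes to cell block B with the peroxide.  [cell block A: the catalyst vial, the chlorine cylinder, the ether can, the reducing agent | cell block B: the base flask, the peroxide]
4. Guard goes back to cell block A alone.  [cell block A: the catalyst vial, the chlorine cylinder, the ether can, the reducing agent | cell block B: the base flask, the peroxide]
5. Guard goes to cell block B with the chlorine cylinder.  [cell block A: the catalyst vial, the ether can, the reducing agent | cell block B: the base flask, the chlorine cylinder, the peroxide]
6. Guard goes back to cell block A alone.  [cell block A: the catalyst vial, the ether can, the reducing agent | cell block B: the base flask, the chlorine cylinder, the peroxide]
7. Guard goes to cell block B with the ether can.  [cell block A: the catalyst vial, the reducing agent | cell block B: the base flask, the chlorine cylinder, the ether can, the peroxide]
8. Guard goes back to cell block A alone.  [cell block A: the catalyst vial, the reducing agent | cell block B: the base flask, the chlorine cylinder, the ether can, the peroxide]
9. Guard goes to cell block B with the reducing agent.  [cell block A: the catalyst vial | cell block B: the base flask, the chlorine cylinder, the ether can, the peroxide, the reducing agent]
10. Guard goes back to cell block A alone.  [cell block A: the catalyst vial | cell block B: the base flask, the chlorine cylinder, the ether can, the peroxide, the reducing agent]
11. Guard goes to cell block B with the catalyst vial.  [cell block A: — | cell block B: the base flask, the catalyst vial, the chlorine cylinder, the ether can, the peroxide, the reducing agent]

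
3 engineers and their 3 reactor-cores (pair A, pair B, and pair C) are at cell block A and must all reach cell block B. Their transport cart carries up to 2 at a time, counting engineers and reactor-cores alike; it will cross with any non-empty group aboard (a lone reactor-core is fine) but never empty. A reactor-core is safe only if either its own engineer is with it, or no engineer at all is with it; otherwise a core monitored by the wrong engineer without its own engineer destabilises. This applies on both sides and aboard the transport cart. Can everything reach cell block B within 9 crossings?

Counting alone: each trip to cell block B takes at most 2 across and each return brings at least 1 back, so after t trips out (and t−1 returns) at most 2t − (t−1) of the 6 are across; that first reaches 6 at t = 5, so at least 9 crossings are needed.
The safety rule pushes this higher. Following every safe sequence of crossings, the most of the 6 that can be at cell block B as the transport cart arrives there on crossing 9 is 5 — never all 6.
So the move cannot be finished within 9 crossings. (The shortest complete plan takes 11:)
1. engineer A and reactor-core A cross → cell block B.
2. engineer A crosses ← cell block A.
3. reactor-core B and reactor-core C cross → cell block B.
4. reactor-core A crosses ← cell block A.
5. engineer B and engineer C cross → cell block B.
6. engineer B and reactor-core B cross ← cell block A.
7. engineer A and engineer B cross → cell block B.
8. reactor-core C crosses ← cell block A.
9. reactor-core A and reactor-core B cross → cell block B.
10. engineer C crosses ← cell block A.
11. engineer C and reactor-core C cross → cell block B.

No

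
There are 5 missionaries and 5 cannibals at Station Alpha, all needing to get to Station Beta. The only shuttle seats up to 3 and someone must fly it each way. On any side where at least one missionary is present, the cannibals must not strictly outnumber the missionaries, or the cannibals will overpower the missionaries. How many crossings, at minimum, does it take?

11

Counting alone: each trip to Station Beta takes at most 3 across and each return brings at least 1 back, so after t trips out (and t−1 returns) at most 3t − (t−1) of the 10 are across; that first reaches 10 at t = 5, so at least 9 crossings are needed.
The safety rule pushes this higher. Following every safe sequence of crossings, the most of the 10 that can be at Station Beta as the shuttle arrives there on crossing 9 is 9 — never all 10.
So no plan with fewer than 11 crossings exists, and this one achieves 11:
1. 2 cannibals → Station Beta.  (Station Alpha: 5M 3C; Station Beta: 0M 2C)
2. 1 cannibal ← Station Alpha.  (Station Alpha: 5M 4C; Station Beta: 0M 1C)
3. 3 cannibals → Station Beta.  (Station Alpha: 5M 1C; Station Beta: 0M 4C)
4. 1 cannibal ← Station Alpha.  (Station Alpha: 5M 2C; Station Beta: 0M 3C)
5. 3 missionaries → Station Beta.  (Station Alpha: 2M 2C; Station Beta: 3M 3C)
6. 1 missionary and 1 cannibal ← Station Alpha.  (Station Alpha: 3M 3C; Station Beta: 2M 2C)
7. 3 missionaries → Station Beta.  (Station Alpha: 0M 3C; Station Beta: 5M 2C)
8. 1 cannibal ← Station Alpha.  (Station Alpha: 0M 4C; Station Beta: 5M 1C)
9. 2 cannibals → Station Beta.  (Station Alpha: 0M 2C; Station Beta: 5M 3C)
10. 1 cannibal ← Station Alpha.  (Station Alpha: 0M 3C; Station Beta: 5M 2C)
11. 3 cannibals → Station Beta.  (Station Alpha: 0M 0C; Station Beta: 5M 5C)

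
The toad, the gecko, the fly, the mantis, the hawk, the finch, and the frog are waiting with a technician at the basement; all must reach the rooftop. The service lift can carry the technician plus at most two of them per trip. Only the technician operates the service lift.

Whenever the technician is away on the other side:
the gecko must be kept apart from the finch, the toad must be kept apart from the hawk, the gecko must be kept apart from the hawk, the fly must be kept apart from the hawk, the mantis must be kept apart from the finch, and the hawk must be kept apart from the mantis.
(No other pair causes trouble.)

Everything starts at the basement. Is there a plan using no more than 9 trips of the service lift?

Yes — this plan uses 9 crossings (≤ 9):
1. Technician goes to the rooftop with the finch and the hawk.
2. Technician goes back to the basement alone.
3. Technician goes to the rooftop with the frog.
4. Technician goes back to the basement alone.
5. Technician goes to the rooftop with the gecko and the toad.
6. Technician goes back to the basement with the finch and the hawk.
7. Technician goes to the rooftop with the fly and the mantis.
8. Technician goes back to the basement alone.
9. Technician goes to the rooftop with the finch and the hawk.

Yes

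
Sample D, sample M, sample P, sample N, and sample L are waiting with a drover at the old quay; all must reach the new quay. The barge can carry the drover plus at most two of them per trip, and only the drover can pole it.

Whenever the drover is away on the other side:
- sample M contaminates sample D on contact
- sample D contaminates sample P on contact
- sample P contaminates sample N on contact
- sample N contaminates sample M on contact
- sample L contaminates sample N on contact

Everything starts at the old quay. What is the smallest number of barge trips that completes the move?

7

Counting alone: the drover can take at most 2 across per trip to the new quay, so moving all 5 needs at least 3 loaded trips out, with a return between consecutive ones — at least 5 crossings.
The safety rule pushes this higher. Following every safe sequence of crossings, the most of the 5 that can be at the new quay as the barge arrives there on crossing 5 is 4 — never all 5.
So no plan with fewer than 7 crossings exists, and this one achieves 7:
1. Drover goes to the new quay with sample D and sample N.
2. Drover goes back to the old quay alone.
3. Drover goes to the new quay with sample M.
4. Drover goes back to the old quay with sample D and sample N.
5. Drover goes to the new quay with sample L and sample P.
6. Drover goes back to the old quay alone.
7. Drover goes to the new quay with sample D and sample N.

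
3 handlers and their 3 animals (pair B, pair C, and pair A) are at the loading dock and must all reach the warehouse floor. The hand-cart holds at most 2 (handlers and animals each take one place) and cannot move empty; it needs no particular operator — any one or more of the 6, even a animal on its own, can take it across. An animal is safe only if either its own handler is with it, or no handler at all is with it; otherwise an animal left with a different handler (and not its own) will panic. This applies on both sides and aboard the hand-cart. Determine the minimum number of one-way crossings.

11

Counting alone: each trip to the warehouse floor takes at most 2 across and each return brings at least 1 back, so after t trips out (and t−1 returns) at most 2t − (t−1) of the 6 are across; that first reaches 6 at t = 5, so at least 9 crossings are needed.
The safety rule pushes this higher. Following every safe sequence of crossings, the most of the 6 that can be at the warehouse floor as the hand-cart arrives there on crossing 9 is 5 — never all 6.
So no plan with fewer than 11 crossings exists, and this one achieves 11:
1. animal B and handler B cross → the warehouse floor.
2. handler B crosses ← the loading dock.
3. animal A and animal C cross → the warehouse floor.
4. animal B crosses ← the loading dock.
5. handler A and handler C cross → the warehouse floor.
6. animal C and handler C cross ← the loading dock.
7. handler B and handler C cross → the warehouse floor.
8. animal A crosses ← the loading dock.
9. animal B and animal C cross → the warehouse floor.
10. handler A crosses ← the loading dock.
11. animal A and handler A cross → the warehouse floor.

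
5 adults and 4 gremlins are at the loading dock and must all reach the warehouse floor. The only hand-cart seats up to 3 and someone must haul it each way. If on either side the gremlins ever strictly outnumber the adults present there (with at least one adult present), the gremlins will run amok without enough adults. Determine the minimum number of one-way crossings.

7

Counting alone: each trip to the warehouse floor takes at most 3 across and each return brings at least 1 back, so after t trips out (and t−1 returns) at most 3t − (t−1) of the 9 are across; that first reaches 9 at t = 4, so at least 7 crossings are needed.
The plan below uses exactly 7 crossings, so it is optimal:
1. 3 gremlins → the warehouse floor.  (the loading dock: 5A 1G; the warehouse floor: 0A 3G)
2. 1 gremlin ← the loading dock.  (the loading dock: 5A 2G; the warehouse floor: 0A 2G)
3. 3 adults → the warehouse floor.  (the loading dock: 2A 2G; the warehouse floor: 3A 2G)
4. 1 adult ← the loading dock.  (the loading dock: 3A 2G; the warehouse floor: 2A 2G)
5. 2 adults and 1 gremlin → the warehouse floor.  (the loading dock: 1A 1G; the warehouse floor: 4A 3G)
6. 1 adult ← the loading dock.  (the loading dock: 2A 1G; the warehouse floor: 3A 3G)
7. 2 adults and 1 gremlin → the warehouse floor.  (the loading dock: 0A 0G; the warehouse floor: 5A 4G)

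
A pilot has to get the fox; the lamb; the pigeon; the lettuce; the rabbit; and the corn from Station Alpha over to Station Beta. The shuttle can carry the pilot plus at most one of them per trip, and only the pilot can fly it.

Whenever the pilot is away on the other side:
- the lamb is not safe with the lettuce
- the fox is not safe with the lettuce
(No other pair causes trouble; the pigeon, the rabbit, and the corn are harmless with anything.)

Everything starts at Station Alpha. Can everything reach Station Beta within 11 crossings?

No

Counting alone: the pilot can take at most 1 across per trip to Station Beta, so moving all 6 needs at least 6 loaded trips out, with a return between consecutive ones — at least 11 crossings.
The safety rule pushes this higher. Following every safe sequence of crossings, the most of the 6 that can be at Station Beta as the shuttle arrives there on crossing 11 is 5 — never all 6.
So the move cannot be finished within 11 crossings. (The shortest complete plan takes 13:)
1. Pilot goes to Station Beta with the lettuce.
2. Pilot goes back to Station Alpha alone.
3. Pilot goes to Station Beta with the fox.
4. Pilot goes back to Station Alpha with the lettuce.
5. Pilot goes to Station Beta with the lamb.
6. Pilot goes back to Station Alpha alone.
7. Pilot goes to Station Beta with the pigeon.
8. Pilot goes back to Station Alpha alone.
9. Pilot goes to Station Beta with the rabbit.
10. Pilot goes back to Station Alpha alone.
11. Pilot goes to Station Beta with the corn.
12. Pilot goes back to Station Alpha alone.
13. Pilot goes to Station Beta with the lettuce.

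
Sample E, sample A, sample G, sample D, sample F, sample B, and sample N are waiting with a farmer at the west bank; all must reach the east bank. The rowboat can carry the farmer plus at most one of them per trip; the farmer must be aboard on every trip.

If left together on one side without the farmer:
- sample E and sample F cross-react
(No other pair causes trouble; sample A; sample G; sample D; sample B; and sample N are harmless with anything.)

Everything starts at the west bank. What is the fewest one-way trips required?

13

Counting alone: the farmer can take at most 1 across per trip to the east bank, so moving all 7 needs at least 7 loaded trips out, with a return between consecutive ones — at least 13 crossings.
The plan below uses exactly 13 crossings, so it is optimal:
1. Farmer goes to the east bank with sample E.
2. Farmer goes back to the west bank alone.
3. Farmer goes to the east bank with sample A.
4. Farmer goes back to the west bank alone.
5. Farmer goes to the east bank with sample G.
6. Farmer goes back to the west bank alone.
7. Farmer goes to the east bank with sample D.
8. Farmer goes back to the west bank alone.
9. Farmer goes to the east bank with sample B.
10. Farmer goes back to the west bank alone.
11. Farmer goes to the east bank with sample N.
12. Farmer goes back to the west bank alone.
13. Farmer goes to the east bank with sample F.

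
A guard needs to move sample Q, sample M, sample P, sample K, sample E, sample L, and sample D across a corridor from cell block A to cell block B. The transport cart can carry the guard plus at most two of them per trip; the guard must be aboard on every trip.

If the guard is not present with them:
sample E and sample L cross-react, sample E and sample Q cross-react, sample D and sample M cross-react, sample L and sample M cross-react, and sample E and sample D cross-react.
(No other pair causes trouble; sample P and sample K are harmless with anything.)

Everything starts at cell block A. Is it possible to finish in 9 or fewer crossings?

Yes

Yes — this plan uses 9 crossings (≤ 9):
1. Guard goes to cell block B with sample E and sample M.
2. Guard goes back to cell block A alone.
3. Guard goes to cell block B with sample Q.
4. Guard goes back to cell block A with sample E.
5. Guard goes to cell block B with sample D and sample L.
6. Guard goes back to cell block A with sample M.
7. Guard goes to cell block B with sample K and sample P.
8. Guard goes back to cell block A alone.
9. Guard goes to cell block B with sample E and sample M.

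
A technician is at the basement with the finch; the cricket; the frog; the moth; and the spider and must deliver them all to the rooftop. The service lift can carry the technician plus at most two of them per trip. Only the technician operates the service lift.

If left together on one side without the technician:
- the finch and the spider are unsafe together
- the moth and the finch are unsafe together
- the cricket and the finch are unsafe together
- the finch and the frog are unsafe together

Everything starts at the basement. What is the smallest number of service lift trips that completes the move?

7

Counting alone: the technician can take at most 2 across per trip to the rooftop, so moving all 5 needs at least 3 loaded trips out, with a return between consecutive ones — at least 5 crossings.
The safety rule pushes this higher. Following every safe sequence of crossings, the most of the 5 that can be at the rooftop as the service lift arrives there on crossing 5 is 4 — never all 5.
So no plan with fewer than 7 crossings exists, and this one achieves 7:
1. Technician goes to the rooftop with the finch.
2. Technician goes back to the basement alone.
3. Technician goes to the rooftop with the cricket and the frog.
4. Technician goes back to the basement with the finch.
5. Technician goes to the rooftop with the finch and the moth.
6. Technician goes back to the basement with the finch.
7. Technician goes to the rooftop with the finch and the spider.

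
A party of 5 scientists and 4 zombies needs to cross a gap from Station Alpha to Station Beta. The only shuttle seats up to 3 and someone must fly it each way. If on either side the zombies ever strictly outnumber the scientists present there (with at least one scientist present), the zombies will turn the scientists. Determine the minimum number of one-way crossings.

7

Counting alone: each trip to Station Beta takes at most 3 across and each return brings at least 1 back, so after t trips out (and t−1 returns) at most 3t − (t−1) of the 9 are across; that first reaches 9 at t = 4, so at least 7 crossings are needed.
The plan below uses exactly 7 crossings, so it is optimal:
1. 3 zombies → Station Beta.  (Station Alpha: 5S 1Z; Station Beta: 0S 3Z)
2. 1 zombie ← Station Alpha.  (Station Alpha: 5S 2Z; Station Beta: 0S 2Z)
3. 3 scientists → Station Beta.  (Station Alpha: 2S 2Z; Station Beta: 3S 2Z)
4. 1 scientist ← Station Alpha.  (Station Alpha: 3S 2Z; Station Beta: 2S 2Z)
5. 2 scientists and 1 zombie → Station Beta.  (Station Alpha: 1S 1Z; Station Beta: 4S 3Z)
6. 1 scientist ← Station Alpha.  (Station Alpha: 2S 1Z; Station Beta: 3S 3Z)
7. 2 scientists and 1 zombie → Station Beta.  (Station Alpha: 0S 0Z; Station Beta: 5S 4Z)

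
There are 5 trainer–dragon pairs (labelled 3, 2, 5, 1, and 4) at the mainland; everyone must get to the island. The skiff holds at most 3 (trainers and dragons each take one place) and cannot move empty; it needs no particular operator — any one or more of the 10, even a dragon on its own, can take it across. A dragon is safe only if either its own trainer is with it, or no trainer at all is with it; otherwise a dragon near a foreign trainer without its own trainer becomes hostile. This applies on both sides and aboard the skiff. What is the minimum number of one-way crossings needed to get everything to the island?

Counting alone: each trip to the island takes at most 3 across and each return brings at least 1 back, so after t trips out (and t−1 returns) at most 3t − (t−1) of the 10 are across; that first reaches 10 at t = 5, so at least 9 crossings are needed.
The safety rule pushes this higher. Following every safe sequence of crossings, the most of the 10 that can be at the island as the skiff arrives there on crossing 9 is 9 — never all 10.
So no plan with fewer than 11 crossings exists, and this one achieves 11:
1. dragon 3 and trainer 3 cross → the island.
2. trainer 3 crosses ← the mainland.
3. dragon 1, dragon 2, and dragon 5 cross → the island.
4. dragon 3 crosses ← the mainland.
5. trainer 1, trainer 2, and trainer 5 cross → the island.
6. dragon 2 and trainer 2 cross ← the mainland.
7. trainer 2, trainer 3, and trainer 4 cross → the island.
8. dragon 5 crosses ← the mainland.
9. dragon 2 and dragon 3 cross → the island.
10. dragon 3 crosses ← the mainland.
11. dragon 3, dragon 4, and dragon 5 cross → the island.

11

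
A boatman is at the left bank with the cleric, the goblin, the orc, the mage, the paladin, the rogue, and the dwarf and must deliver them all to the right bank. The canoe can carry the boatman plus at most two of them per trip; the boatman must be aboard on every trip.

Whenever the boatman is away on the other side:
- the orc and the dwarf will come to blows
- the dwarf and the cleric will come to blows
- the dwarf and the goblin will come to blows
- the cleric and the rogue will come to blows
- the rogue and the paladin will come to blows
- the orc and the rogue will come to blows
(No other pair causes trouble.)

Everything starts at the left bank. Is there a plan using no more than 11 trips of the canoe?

Yes

Yes — this plan uses 9 crossings (≤ 11):
1. Boatman goes to the right bank with the dwarf and the rogue.  [the left bank: the cleric, the goblin, the mage, the orc, the paladin | the right bank: the dwarf, the rogue]
2. Boatman goes back to the left bank alone.  [the left bank: the cleric, the goblin, the mage, the orc, the paladin | the right bank: the dwarf, the rogue]
3. Boatman goes to the right bank with the goblin.  [the left bank: the cleric, the mage, the orc, the paladin | the right bank: the dwarf, the goblin, the rogue]
4. Boatman goes back to the left bank with the dwarf.  [the left bank: the cleric, the dwarf, the mage, the orc, the paladin | the right bank: the goblin, the rogue]
5. Boatman goes to the right bank with the cleric and the orc.  [the left bank: the dwarf, the mage, the paladin | the right bank: the cleric, the goblin, the orc, the rogue]
6. Boatman goes back to the left bank with the rogue.  [the left bank: the dwarf, the mage, the paladin, the rogue | the right bank: the cleric, the goblin, the orc]
7. Boatman goes to the right bank with the mage and the paladin.  [the left bank: the dwarf, the rogue | the right bank: the cleric, the goblin, the mage, the orc, the paladin]
8. Boatman goes back to the left bank alone.  [the left bank: the dwarf, the rogue | the right bank: the cleric, the goblin, the mage, the orc, the paladin]
9. Boatman goes to the right bank with the dwarf and the rogue.  [the left bank: — | the right bank: the cleric, the dwarf, the goblin, the mage, the orc, the paladin, the rogue]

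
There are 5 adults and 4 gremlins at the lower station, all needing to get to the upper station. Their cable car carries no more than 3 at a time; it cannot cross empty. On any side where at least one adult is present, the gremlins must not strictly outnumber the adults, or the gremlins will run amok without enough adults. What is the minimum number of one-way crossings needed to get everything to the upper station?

Counting alone: each trip to the upper station takes at most 3 across and each return brings at least 1 back, so after t trips out (and t−1 returns) at most 3t − (t−1) of the 9 are across; that first reaches 9 at t = 4, so at least 7 crossings are needed.
The plan below uses exactly 7 crossings, so it is optimal:
1. 3 gremlins → the upper station.  (the lower station: 5A 1G; the upper station: 0A 3G)
2. 1 gremlin ← the lower station.  (the lower station: 5A 2G; the upper station: 0A 2G)
3. 3 adults → the upper station.  (the lower station: 2A 2G; the upper station: 3A 2G)
4. 1 adult ← the lower station.  (the lower station: 3A 2G; the upper station: 2A 2G)
5. 2 adults and 1 gremlin → the upper station.  (the lower station: 1A 1G; the upper station: 4A 3G)
6. 1 adult ← the lower station.  (the lower station: 2A 1G; the upper station: 3A 3G)
7. 2 adults and 1 gremlin → the upper station.  (the lower station: 0A 0G; the upper station: 5A 4G)

7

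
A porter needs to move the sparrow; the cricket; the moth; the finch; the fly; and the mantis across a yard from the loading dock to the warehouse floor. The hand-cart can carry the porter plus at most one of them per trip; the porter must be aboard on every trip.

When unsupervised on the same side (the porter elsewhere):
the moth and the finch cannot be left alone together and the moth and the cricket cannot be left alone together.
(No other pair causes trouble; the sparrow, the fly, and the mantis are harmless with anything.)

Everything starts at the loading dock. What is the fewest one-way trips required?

Counting alone: the porter can take at most 1 across per trip to the warehouse floor, so moving all 6 needs at least 6 loaded trips out, with a return between consecutive ones — at least 11 crossings.
The safety rule pushes this higher. Following every safe sequence of crossings, the most of the 6 that can be at the warehouse floor as the hand-cart arrives there on crossing 11 is 5 — never all 6.
So no plan with fewer than 13 crossings exists, and this one achieves 13:
1. Porter goes to the warehouse floor with the moth.
2. Porter goes back to the loading dock alone.
3. Porter goes to the warehouse floor with the sparrow.
4. Porter goes back to the loading dock alone.
5. Porter goes to the warehouse floor with the cricket.
6. Porter goes back to the loading dock with the moth.
7. Porter goes to the warehouse floor with the finch.
8. Porter goes back to the loading dock alone.
9. Porter goes to the warehouse floor with the fly.
10. Porter goes back to the loading dock alone.
11. Porter goes to the warehouse floor with the mantis.
12. Porter goes back to the loading dock alone.
13. Porter goes to the warehouse floor with the moth.

13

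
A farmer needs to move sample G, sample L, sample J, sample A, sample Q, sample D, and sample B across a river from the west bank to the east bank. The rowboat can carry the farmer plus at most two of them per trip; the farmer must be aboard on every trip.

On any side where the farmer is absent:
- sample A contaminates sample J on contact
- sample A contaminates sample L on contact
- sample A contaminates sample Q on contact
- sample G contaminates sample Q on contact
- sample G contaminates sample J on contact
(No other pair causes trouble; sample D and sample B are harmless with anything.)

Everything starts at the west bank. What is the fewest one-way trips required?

9

Counting alone: the farmer can take at most 2 across per trip to the east bank, so moving all 7 needs at least 4 loaded trips out, with a return between consecutive ones — at least 7 crossings.
The safety rule pushes this higher. Following every safe sequence of crossings, the most of the 7 that can be at the east bank as the rowboat arrives there on crossing 7 is 6 — never all 7.
So no plan with fewer than 9 crossings exists, and this one achieves 9:
1. Farmer goes to the east bank with sample A and sample G.  [the west bank: sample B, sample D, sample J, sample L, sample Q | the east bank: sample A, sample G]
2. Farmer goes back to the west bank alone.  [the west bank: sample B, sample D, sample J, sample L, sample Q | the east bank: sample A, sample G]
3. Farmer goes to the east bank with sample L.  [the west bank: sample B, sample D, sample J, sample Q | the east bank: sample A, sample G, sample L]
4. Farmer goes back to the west bank with sample A.  [the west bank: sample A, sample B, sample D, sample J, sample Q | the east bank: sample G, sample L]
5. Farmer goes to the east bank with sample J and sample Q.  [the west bank: sample A, sample B, sample D | the east bank: sample G, sample J, sample L, sample Q]
6. Farmer goes back to the west bank with sample G.  [the west bank: sample A, sample B, sample D, sample G | the east bank: sample J, sample L, sample Q]
7. Farmer goes to the east bank with sample B and sample D.  [the west bank: sample A, sample G | the east bank: sample B, sample D, sample J, sample L, sample Q]
8. Farmer goes back to the west bank alone.  [the west bank: sample A, sample G | the east bank: sample B, sample D, sample J, sample L, sample Q]
9. Farmer goes to the east bank with sample A and sample G.  [the west bank: — | the east bank: sample A, sample B, sample D, sample G, sample J, sample L, sample Q]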